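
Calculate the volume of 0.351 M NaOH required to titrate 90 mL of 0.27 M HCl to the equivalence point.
V_{base} = 69.2 mL

At equivalence: moles acid = moles base.
moles HCl = 0.27 M × 0.09 L = 0.0243 mol
V_NaOH = 0.0243 mol ÷ 0.351 M = 0.06923 L = 69.2 mL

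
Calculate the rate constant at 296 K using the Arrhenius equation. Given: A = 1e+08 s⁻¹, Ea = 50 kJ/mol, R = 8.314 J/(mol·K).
1.50e-01 s⁻¹

k = A·exp(-Ea/(R·T)) = 1e+08·exp(-50000/(8.314·296)) = 1e+08·exp(-20.3174) = 1e+08·1.5006e-09 = 1.50e-01 s⁻¹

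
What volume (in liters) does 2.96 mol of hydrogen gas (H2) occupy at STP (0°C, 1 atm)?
At STP, 1 mol of gas occupies 22.4 L
Volume = 2.96 mol × 22.4 L/mol = 66.30 L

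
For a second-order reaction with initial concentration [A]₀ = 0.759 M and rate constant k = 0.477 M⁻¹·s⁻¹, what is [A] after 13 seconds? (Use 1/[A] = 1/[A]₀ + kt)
0.1330 M

1/[A] = 1/[A]₀ + k·t = 1/0.759 + (0.477)·(13) = 1.3175 + 6.2010 = 7.5185
[A] = 1/7.5185 = 0.1330 M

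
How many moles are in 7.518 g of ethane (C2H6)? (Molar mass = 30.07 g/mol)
Moles = 7.518 g ÷ 30.07 g/mol = 0.25 mol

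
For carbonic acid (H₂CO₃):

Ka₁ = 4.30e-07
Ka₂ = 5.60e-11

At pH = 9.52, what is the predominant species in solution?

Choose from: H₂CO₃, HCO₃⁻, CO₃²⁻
HCO₃⁻

pKa1 = 6.37, pKa2 = 10.25. Each pKa is the crossover between adjacent species; pH = 9.52 lies in the region where HCO₃⁻ predominates.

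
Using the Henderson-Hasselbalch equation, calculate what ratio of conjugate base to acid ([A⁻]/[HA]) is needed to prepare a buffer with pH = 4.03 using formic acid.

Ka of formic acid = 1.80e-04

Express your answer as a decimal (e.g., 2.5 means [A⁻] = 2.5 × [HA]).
[A⁻]/[HA] = 1.929

pKa = −log(1.80e-04) = 3.7447. pH = pKa + log([A⁻]/[HA]). 4.03 = 3.7447 + log(ratio). log(ratio) = 4.03 − 3.7447 = 0.2853. ratio = 10^(0.2853) = 1.929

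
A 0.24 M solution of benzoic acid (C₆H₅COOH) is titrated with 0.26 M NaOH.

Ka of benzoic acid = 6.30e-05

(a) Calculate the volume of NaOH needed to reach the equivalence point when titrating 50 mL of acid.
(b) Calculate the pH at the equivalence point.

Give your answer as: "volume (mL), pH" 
V = 46.2 mL, pH = 8.65

(a) At equivalence: moles acid = moles base.
moles acid = 0.24 × 0.05 = 0.012 mol; V_NaOH = 0.012/0.26 = 0.04615 L = 46.2 mL.
(b) At equivalence, all acid → conjugate base A⁻ at [A⁻] = 0.012/0.09615 = 0.1248 M.
Kb = Kw/Ka = 1.0e-14/6.30e-05 = 1.587e-10; [OH⁻] = √(Kb·[A⁻]) = 4.451e-06; pOH = 5.35; pH = 14 − pOH = 8.65.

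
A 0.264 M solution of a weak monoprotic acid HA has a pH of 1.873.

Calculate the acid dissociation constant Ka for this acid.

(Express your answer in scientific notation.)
K_a = 7.16e-04

[H⁺] = 10^(−pH) = 10^(−1.873) = 1.340e-02 M. For HA ⇌ H⁺ + A⁻, Ka = x²/(C − x) = (1.340e-02)²/(0.264 − 1.340e-02) = 7.16e-04.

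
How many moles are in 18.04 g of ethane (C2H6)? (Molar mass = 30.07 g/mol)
Moles = 18.04 g ÷ 30.07 g/mol = 0.5999 mol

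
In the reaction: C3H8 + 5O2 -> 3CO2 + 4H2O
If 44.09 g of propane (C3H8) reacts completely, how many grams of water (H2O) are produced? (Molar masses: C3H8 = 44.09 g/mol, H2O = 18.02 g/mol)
Moles of C3H8 = 44.09 g ÷ 44.09 g/mol = 1 mol
Mole ratio: 4 mol H2O / 1 mol C3H8
Moles of H2O = 1 × (4/1) = 4 mol
Mass of H2O = 4 mol × 18.02 g/mol = 72.08 g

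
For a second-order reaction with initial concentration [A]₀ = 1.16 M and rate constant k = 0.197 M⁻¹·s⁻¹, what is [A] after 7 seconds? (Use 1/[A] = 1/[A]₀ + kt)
0.4462 M

1/[A] = 1/[A]₀ + k·t = 1/1.16 + (0.197)·(7) = 0.8621 + 1.3790 = 2.2411
[A] = 1/2.2411 = 0.4462 M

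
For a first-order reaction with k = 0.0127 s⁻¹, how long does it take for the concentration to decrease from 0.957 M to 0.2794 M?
96.94 s

From ln[A] = ln[A]₀ - k·t: t = ln([A]₀/[A])/k = ln(0.957/0.2794)/0.0127 = ln(3.4252)/0.0127 = 1.2312/0.0127 = 96.94 s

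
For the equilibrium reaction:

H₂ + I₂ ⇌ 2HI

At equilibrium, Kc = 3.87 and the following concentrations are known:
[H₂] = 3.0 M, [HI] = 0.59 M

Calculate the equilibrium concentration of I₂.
[I₂] = 0.0300 M

Kc = ([HI]^2) / ([H₂] × [I₂]) = 3.87
[I₂]^1 = (product terms)/(Kc · other reactant terms) = 0.3481 / (3.87 · 3) = 0.029983
[I₂] = 0.0300 M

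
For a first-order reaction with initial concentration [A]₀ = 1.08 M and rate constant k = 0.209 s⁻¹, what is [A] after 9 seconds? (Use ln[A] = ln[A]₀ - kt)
0.1646 M

ln[A] = ln[A]₀ - k·t = ln(1.08) - (0.209)·(9) = 0.0770 - 1.8810 = -1.8040
[A] = e^(-1.8040) = 0.1646 M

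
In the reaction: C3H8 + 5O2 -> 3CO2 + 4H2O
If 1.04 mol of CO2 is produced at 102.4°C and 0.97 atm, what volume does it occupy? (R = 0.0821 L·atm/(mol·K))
T = 102.4°C + 273.15 = 375.55 K
V = nRT/P = (1.04 × 0.0821 × 375.55) / 0.97
V = 33.06 L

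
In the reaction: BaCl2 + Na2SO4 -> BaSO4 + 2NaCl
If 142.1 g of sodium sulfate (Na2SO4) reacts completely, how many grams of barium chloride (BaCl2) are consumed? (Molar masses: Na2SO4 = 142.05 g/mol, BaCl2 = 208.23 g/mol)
Moles of Na2SO4 = 142.1 g ÷ 142.05 g/mol = 1.00035 mol
Mole ratio: 1 mol BaCl2 / 1 mol Na2SO4
Moles of BaCl2 = 1.00035 × (1/1) = 1.00035 mol
Mass of BaCl2 = 1.00035 mol × 208.23 g/mol = 208.3 g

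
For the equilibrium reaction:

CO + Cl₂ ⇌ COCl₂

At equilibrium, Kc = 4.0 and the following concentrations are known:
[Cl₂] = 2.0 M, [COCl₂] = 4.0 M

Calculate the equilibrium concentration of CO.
[CO] = 0.5000 M

Kc = ([COCl₂]) / ([CO] × [Cl₂]) = 4.0
[CO]^1 = (product terms)/(Kc · other reactant terms) = 4 / (4.0 · 2) = 0.5
[CO] = 0.5000 M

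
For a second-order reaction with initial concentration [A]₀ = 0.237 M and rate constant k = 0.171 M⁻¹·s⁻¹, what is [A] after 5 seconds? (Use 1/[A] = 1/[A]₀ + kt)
0.1971 M

1/[A] = 1/[A]₀ + k·t = 1/0.237 + (0.171)·(5) = 4.2194 + 0.8550 = 5.0744
[A] = 1/5.0744 = 0.1971 M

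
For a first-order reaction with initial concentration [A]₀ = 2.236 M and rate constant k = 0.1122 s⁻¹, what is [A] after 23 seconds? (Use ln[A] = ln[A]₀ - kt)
0.1693 M

ln[A] = ln[A]₀ - k·t = ln(2.236) - (0.1122)·(23) = 0.8047 - 2.5806 = -1.7759
[A] = e^(-1.7759) = 0.1693 M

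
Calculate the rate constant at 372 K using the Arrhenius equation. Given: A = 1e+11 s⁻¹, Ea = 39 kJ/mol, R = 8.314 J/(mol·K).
3.34e+05 s⁻¹

k = A·exp(-Ea/(R·T)) = 1e+11·exp(-39000/(8.314·372)) = 1e+11·exp(-12.6099) = 1e+11·3.3388e-06 = 3.34e+05 s⁻¹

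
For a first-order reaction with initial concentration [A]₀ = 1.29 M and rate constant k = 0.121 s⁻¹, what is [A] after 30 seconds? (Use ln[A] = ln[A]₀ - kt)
0.0342 M

ln[A] = ln[A]₀ - k·t = ln(1.29) - (0.121)·(30) = 0.2546 - 3.6300 = -3.3754
[A] = e^(-3.3754) = 0.0342 M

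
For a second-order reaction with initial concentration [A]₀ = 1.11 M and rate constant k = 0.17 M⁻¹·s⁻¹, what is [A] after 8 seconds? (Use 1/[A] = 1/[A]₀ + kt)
0.4423 M

1/[A] = 1/[A]₀ + k·t = 1/1.11 + (0.17)·(8) = 0.9009 + 1.3600 = 2.2609
[A] = 1/2.2609 = 0.4423 M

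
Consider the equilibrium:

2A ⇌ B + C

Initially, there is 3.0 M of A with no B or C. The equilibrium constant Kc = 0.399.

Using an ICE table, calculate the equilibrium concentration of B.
[B] = 0.837 M

ICE: [A] = 3.0 − 2x, [B] = [C] = x.
Kc = x²/(3.0 − 2x)² = 0.399 ⇒ √Kc = x/(3.0 − 2x).
x = √0.399·3.0/(1 + 2√0.399) = 0.63166·3.0/2.2633 = 0.83726.
[B] = x = 0.837 M.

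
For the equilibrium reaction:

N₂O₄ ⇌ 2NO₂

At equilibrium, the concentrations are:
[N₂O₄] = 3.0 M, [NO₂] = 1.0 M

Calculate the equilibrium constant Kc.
K_c = 0.3333

Kc = ([NO₂]^2) / ([N₂O₄])
   = ((1.0)^2) / ((3.0))
   = 1 / 3 = 0.3333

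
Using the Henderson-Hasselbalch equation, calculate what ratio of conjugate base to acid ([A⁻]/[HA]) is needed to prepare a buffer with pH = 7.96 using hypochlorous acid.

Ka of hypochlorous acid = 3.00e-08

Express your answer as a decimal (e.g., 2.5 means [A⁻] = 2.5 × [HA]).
[A⁻]/[HA] = 2.736

pKa = −log(3.00e-08) = 7.5229. pH = pKa + log([A⁻]/[HA]). 7.96 = 7.5229 + log(ratio). log(ratio) = 7.96 − 7.5229 = 0.4371. ratio = 10^(0.4371) = 2.736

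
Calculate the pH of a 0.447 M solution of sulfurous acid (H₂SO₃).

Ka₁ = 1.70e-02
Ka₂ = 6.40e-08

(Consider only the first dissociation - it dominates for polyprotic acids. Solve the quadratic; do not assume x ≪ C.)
pH = 1.10

x² + Ka₁·x − Ka₁·C = 0 with Ka₁ = 1.70e-02, C = 0.447.
x = (−Ka₁ + √(Ka₁² + 4·Ka₁·C))/2 = 7.9086e-02 M, so pH = 1.10.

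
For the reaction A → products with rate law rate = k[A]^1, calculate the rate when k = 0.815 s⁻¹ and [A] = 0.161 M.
0.1312 M/s

rate = k·[A]^1 = 0.815·(0.161)^1 = 0.815·0.161 = 0.1312 M/s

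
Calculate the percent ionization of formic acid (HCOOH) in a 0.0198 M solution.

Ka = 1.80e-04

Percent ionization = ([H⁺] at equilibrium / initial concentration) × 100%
Percent ionization = 9.09%

Let x = [H⁺]. Ka = x²/(C - x) ⇒ x² + (1.80e-04)x - (1.80e-04)(0.0198) = 0. x = 1.8000e-03. Percent = (1.8000e-03/0.0198) × 100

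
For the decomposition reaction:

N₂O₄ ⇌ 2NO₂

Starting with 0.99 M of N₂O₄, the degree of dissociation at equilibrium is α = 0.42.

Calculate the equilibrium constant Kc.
K_c = 1.2044

x = α·[A]₀ = 0.42 × 0.99 = 0.4158 M dissociated.
At eq: [N₂O₄] = 0.99 − 0.4158 = 0.5742 M; [NO₂] = 2x = 0.8316 M.
Kc = [NO₂]²/[N₂O₄] = (0.8316)²/0.5742 = 1.204.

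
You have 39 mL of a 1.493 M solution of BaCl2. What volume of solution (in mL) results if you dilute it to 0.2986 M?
Using M₁V₁ = M₂V₂:
1.493 × 39 = 0.2986 × V₂
V₂ = (1.493 × 39) / 0.2986 = 195 mL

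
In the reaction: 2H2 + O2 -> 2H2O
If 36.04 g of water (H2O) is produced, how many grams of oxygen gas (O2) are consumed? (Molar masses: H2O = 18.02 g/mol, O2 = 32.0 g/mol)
Moles of H2O = 36.04 g ÷ 18.02 g/mol = 2 mol
Mole ratio: 1 mol O2 / 2 mol H2O
Moles of O2 = 2 × (1/2) = 1 mol
Mass of O2 = 1 mol × 32.0 g/mol = 32 g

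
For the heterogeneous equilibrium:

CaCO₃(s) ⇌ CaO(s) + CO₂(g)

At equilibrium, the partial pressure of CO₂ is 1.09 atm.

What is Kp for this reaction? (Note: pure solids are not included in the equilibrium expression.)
K_p = 1.09

Solids (CaCO₃, CaO) have activity 1 and are excluded.
Kp = P(CO₂) = 1.09.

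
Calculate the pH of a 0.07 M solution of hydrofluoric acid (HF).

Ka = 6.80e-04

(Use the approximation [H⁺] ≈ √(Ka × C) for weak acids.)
pH = 2.16

[H⁺] = √(Ka × C) = √(6.80e-04 × 0.07) = 6.8993e-03. pH = -log(6.8993e-03)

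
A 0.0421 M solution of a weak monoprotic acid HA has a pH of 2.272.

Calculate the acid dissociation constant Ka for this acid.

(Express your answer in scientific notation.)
K_a = 7.77e-04

[H⁺] = 10^(−pH) = 10^(−2.272) = 5.346e-03 M. For HA ⇌ H⁺ + A⁻, Ka = x²/(C − x) = (5.346e-03)²/(0.0421 − 5.346e-03) = 7.77e-04.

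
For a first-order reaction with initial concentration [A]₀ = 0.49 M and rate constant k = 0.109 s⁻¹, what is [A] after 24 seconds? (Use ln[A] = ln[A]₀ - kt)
0.0358 M

ln[A] = ln[A]₀ - k·t = ln(0.49) - (0.109)·(24) = -0.7133 - 2.6160 = -3.3293
[A] = e^(-3.3293) = 0.0358 M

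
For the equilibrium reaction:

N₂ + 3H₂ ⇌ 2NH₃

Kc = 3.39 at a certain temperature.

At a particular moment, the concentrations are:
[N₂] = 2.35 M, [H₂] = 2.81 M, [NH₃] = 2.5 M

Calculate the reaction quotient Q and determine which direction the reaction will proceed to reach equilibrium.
Q = 0.120, Q < K, reaction proceeds forward (toward products)

Q = ([NH₃]^2) / ([N₂] × [H₂]^3)
  = ((2.5)^2) / ((2.35)·(2.81)^3) = 6.25/52.142 = 0.1199
Since Q = 0.1199 < Kc = 3.39, the reaction proceeds forward (toward products) to reach equilibrium.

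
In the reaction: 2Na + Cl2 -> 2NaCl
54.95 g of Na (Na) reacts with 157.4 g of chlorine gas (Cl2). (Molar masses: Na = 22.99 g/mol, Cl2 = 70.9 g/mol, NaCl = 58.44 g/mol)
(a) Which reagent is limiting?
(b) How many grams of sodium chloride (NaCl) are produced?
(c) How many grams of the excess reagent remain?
(a) Na, (b) 139.7 g, (c) 72.67 g

Moles of Na = 54.95 g ÷ 22.99 g/mol = 2.39017 mol
Moles of Cl2 = 157.4 g ÷ 70.9 g/mol = 2.22003 mol
Moles ÷ coefficient: Na: 2.39017/2 = 1.195, Cl2: 2.22003/1 = 2.22
(a) Na has the smaller value, so Na is the limiting reagent.
(b) Moles of NaCl = 2.39017 mol Na × (2/2) = 2.39017 mol; mass = 2.39017 mol × 58.44 g/mol = 139.7 g
(c) Cl2 consumed = 2.39017 × (1/2) = 1.19508 mol; remaining = 2.22003 − 1.19508 = 1.02494 mol; mass = 1.02494 mol × 70.9 g/mol = 72.67 g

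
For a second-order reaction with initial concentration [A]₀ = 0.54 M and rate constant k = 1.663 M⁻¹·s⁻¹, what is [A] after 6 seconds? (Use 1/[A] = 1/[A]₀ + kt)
0.0845 M

1/[A] = 1/[A]₀ + k·t = 1/0.54 + (1.663)·(6) = 1.8519 + 9.9780 = 11.8299
[A] = 1/11.8299 = 0.0845 M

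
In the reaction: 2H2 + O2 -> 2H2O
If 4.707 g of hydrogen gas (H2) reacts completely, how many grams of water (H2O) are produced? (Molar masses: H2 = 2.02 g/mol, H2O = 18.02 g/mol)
Moles of H2 = 4.707 g ÷ 2.02 g/mol = 2.3302 mol
Mole ratio: 2 mol H2O / 2 mol H2
Moles of H2O = 2.3302 × (2/2) = 2.3302 mol
Mass of H2O = 2.3302 mol × 18.02 g/mol = 41.99 g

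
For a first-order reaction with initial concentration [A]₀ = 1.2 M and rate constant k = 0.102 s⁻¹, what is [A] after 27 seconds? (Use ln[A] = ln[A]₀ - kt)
0.0764 M

ln[A] = ln[A]₀ - k·t = ln(1.2) - (0.102)·(27) = 0.1823 - 2.7540 = -2.5717
[A] = e^(-2.5717) = 0.0764 M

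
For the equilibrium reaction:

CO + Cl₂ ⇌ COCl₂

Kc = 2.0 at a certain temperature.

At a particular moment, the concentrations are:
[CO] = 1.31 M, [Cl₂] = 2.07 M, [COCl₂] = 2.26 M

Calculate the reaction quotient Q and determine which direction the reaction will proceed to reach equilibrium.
Q = 0.833, Q < K, reaction proceeds forward (toward products)

Q = ([COCl₂]) / ([CO] × [Cl₂])
  = ((2.26)) / ((1.31)·(2.07)) = 2.26/2.7117 = 0.8334
Since Q = 0.8334 < Kc = 2.0, the reaction proceeds forward (toward products) to reach equilibrium.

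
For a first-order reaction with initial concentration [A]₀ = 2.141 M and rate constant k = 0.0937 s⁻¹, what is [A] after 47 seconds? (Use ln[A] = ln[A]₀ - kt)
0.0262 M

ln[A] = ln[A]₀ - k·t = ln(2.141) - (0.0937)·(47) = 0.7613 - 4.4039 = -3.6426
[A] = e^(-3.6426) = 0.0262 M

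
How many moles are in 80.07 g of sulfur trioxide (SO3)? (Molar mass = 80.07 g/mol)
Moles = 80.07 g ÷ 80.07 g/mol = 1 mol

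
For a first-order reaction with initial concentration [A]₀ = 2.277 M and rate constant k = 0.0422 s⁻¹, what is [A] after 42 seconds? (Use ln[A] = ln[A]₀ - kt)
0.3869 M

ln[A] = ln[A]₀ - k·t = ln(2.277) - (0.0422)·(42) = 0.8229 - 1.7724 = -0.9495
[A] = e^(-0.9495) = 0.3869 M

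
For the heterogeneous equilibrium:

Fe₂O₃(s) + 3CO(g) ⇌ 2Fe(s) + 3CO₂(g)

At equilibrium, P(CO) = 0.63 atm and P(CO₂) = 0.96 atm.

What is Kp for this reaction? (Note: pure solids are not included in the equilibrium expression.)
K_p = 3.538

Solids (Fe₂O₃, Fe) are excluded.
Kp = P(CO₂)³/P(CO)³ = (0.96)³/(0.63)³ = 0.8847/0.25 = 3.538.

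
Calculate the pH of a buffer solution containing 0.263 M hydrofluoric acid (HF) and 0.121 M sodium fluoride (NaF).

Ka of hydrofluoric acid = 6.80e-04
pH = 2.83

pKa = -log(6.80e-04) = 3.17. pH = pKa + log([A⁻]/[HA]) = 3.17 + log(0.121/0.263)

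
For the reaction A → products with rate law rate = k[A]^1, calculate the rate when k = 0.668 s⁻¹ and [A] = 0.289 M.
0.1931 M/s

rate = k·[A]^1 = 0.668·(0.289)^1 = 0.668·0.289 = 0.1931 M/s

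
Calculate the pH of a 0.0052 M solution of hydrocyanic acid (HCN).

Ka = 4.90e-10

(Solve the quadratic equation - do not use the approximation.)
pH = 5.80

x² + Ka×x - Ka×C = 0. Using quadratic formula: [H⁺] = 1.5960e-06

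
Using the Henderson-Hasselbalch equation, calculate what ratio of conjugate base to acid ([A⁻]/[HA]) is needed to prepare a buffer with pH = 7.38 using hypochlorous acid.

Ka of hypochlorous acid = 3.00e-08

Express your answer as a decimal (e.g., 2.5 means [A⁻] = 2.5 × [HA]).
[A⁻]/[HA] = 0.720

pKa = −log(3.00e-08) = 7.5229. pH = pKa + log([A⁻]/[HA]). 7.38 = 7.5229 + log(ratio). log(ratio) = 7.38 − 7.5229 = -0.1429. ratio = 10^(-0.1429) = 0.720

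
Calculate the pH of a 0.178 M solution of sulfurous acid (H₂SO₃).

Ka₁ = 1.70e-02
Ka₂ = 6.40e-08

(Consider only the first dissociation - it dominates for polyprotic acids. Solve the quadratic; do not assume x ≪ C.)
pH = 1.33

x² + Ka₁·x − Ka₁·C = 0 with Ka₁ = 1.70e-02, C = 0.178.
x = (−Ka₁ + √(Ka₁² + 4·Ka₁·C))/2 = 4.7162e-02 M, so pH = 1.33.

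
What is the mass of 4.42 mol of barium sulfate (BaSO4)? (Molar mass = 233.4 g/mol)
Mass = 4.42 mol × 233.4 g/mol = 1032 g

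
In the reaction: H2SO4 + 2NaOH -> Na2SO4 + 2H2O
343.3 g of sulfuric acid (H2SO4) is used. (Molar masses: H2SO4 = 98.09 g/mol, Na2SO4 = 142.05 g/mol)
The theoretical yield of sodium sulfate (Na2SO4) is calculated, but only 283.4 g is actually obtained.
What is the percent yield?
Moles of H2SO4 = 343.3 g ÷ 98.09 g/mol = 3.49985 mol
Mole ratio: 1 mol Na2SO4 / 1 mol H2SO4
Moles of Na2SO4 = 3.49985 × (1/1) = 3.49985 mol
Theoretical yield = 3.49985 mol × 142.05 g/mol = 497.15 g
Actual yield = 283.4 g
Percent yield = (283.4 / 497.15) × 100% = 57.0%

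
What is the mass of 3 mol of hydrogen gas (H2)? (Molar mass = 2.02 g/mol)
Mass = 3 mol × 2.02 g/mol = 6.06 g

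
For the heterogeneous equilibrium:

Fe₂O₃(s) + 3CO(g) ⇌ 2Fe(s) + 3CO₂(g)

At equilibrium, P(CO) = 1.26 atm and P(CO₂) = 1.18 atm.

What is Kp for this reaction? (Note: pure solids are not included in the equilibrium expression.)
K_p = 0.821

Solids (Fe₂O₃, Fe) are excluded.
Kp = P(CO₂)³/P(CO)³ = (1.18)³/(1.26)³ = 1.643/2 = 0.821.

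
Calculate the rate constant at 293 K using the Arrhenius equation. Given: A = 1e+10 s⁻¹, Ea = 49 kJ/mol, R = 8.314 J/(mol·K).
1.84e+01 s⁻¹

k = A·exp(-Ea/(R·T)) = 1e+10·exp(-49000/(8.314·293)) = 1e+10·exp(-20.1149) = 1e+10·1.8374e-09 = 1.84e+01 s⁻¹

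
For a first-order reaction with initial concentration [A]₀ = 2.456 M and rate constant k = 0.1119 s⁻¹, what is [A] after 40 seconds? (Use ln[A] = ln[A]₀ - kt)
0.0279 M

ln[A] = ln[A]₀ - k·t = ln(2.456) - (0.1119)·(40) = 0.8985 - 4.4760 = -3.5775
[A] = e^(-3.5775) = 0.0279 M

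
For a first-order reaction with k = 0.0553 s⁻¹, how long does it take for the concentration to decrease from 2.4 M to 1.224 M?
12.18 s

From ln[A] = ln[A]₀ - k·t: t = ln([A]₀/[A])/k = ln(2.4/1.224)/0.0553 = ln(1.9608)/0.0553 = 0.6733/0.0553 = 12.18 s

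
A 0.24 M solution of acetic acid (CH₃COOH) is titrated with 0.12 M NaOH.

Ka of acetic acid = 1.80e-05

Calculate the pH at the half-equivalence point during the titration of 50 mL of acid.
pH = pKa = 4.74

At the half-equivalence point, [HA] = [A⁻], so by Henderson–Hasselbalch pH = pKa + log(1) = pKa.
pKa = −log(1.80e-05) = 4.74.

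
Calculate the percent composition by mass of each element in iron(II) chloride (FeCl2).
Fe: 44.06%, Cl: 55.94%

Molar mass of FeCl2 = 126.75 g/mol
% Fe = (1 × 55.85) / 126.75 × 100% = 55.85 / 126.75 × 100% = 44.06%
% Cl = (2 × 35.45) / 126.75 × 100% = 70.9 / 126.75 × 100% = 55.94%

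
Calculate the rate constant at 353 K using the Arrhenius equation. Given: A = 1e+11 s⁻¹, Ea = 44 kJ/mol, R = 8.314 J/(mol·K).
3.08e+04 s⁻¹

k = A·exp(-Ea/(R·T)) = 1e+11·exp(-44000/(8.314·353)) = 1e+11·exp(-14.9923) = 1e+11·3.0827e-07 = 3.08e+04 s⁻¹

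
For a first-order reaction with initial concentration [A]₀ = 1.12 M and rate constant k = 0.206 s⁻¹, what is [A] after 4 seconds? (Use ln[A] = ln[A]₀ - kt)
0.4913 M

ln[A] = ln[A]₀ - k·t = ln(1.12) - (0.206)·(4) = 0.1133 - 0.8240 = -0.7107
[A] = e^(-0.7107) = 0.4913 M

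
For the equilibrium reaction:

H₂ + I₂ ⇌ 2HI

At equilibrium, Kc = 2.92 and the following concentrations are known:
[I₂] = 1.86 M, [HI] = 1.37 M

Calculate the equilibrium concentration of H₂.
[H₂] = 0.3456 M

Kc = ([HI]^2) / ([H₂] × [I₂]) = 2.92
[H₂]^1 = (product terms)/(Kc · other reactant terms) = 1.8769 / (2.92 · 1.86) = 0.34558
[H₂] = 0.3456 M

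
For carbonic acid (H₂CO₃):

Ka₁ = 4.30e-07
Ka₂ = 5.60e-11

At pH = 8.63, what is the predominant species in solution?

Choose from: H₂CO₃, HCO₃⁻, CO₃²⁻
HCO₃⁻

pKa1 = 6.37, pKa2 = 10.25. Each pKa is the crossover between adjacent species; pH = 8.63 lies in the region where HCO₃⁻ predominates.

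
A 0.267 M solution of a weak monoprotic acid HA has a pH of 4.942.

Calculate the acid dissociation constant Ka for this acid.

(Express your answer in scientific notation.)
K_a = 4.89e-10

[H⁺] = 10^(−pH) = 10^(−4.942) = 1.143e-05 M. For HA ⇌ H⁺ + A⁻, Ka = x²/(C − x) = (1.143e-05)²/(0.267 − 1.143e-05) = 4.89e-10.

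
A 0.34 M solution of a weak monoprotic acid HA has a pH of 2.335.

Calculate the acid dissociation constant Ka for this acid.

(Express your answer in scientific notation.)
K_a = 6.37e-05

[H⁺] = 10^(−pH) = 10^(−2.335) = 4.624e-03 M. For HA ⇌ H⁺ + A⁻, Ka = x²/(C − x) = (4.624e-03)²/(0.34 − 4.624e-03) = 6.37e-05.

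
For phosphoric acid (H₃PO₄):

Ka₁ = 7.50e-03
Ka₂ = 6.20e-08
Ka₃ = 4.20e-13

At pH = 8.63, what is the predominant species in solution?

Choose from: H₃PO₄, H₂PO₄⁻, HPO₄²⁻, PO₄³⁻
HPO₄²⁻

pKa1 = 2.12, pKa2 = 7.21, pKa3 = 12.38. Each pKa is the crossover between adjacent species; pH = 8.63 lies in the region where HPO₄²⁻ predominates.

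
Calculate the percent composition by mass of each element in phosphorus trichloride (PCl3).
P: 22.55%, Cl: 77.45%

Molar mass of PCl3 = 137.32 g/mol
% P = (1 × 30.97) / 137.32 × 100% = 30.97 / 137.32 × 100% = 22.55%
% Cl = (3 × 35.45) / 137.32 × 100% = 106.35 / 137.32 × 100% = 77.45%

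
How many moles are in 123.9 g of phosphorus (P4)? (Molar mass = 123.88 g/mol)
Moles = 123.9 g ÷ 123.88 g/mol = 1 mol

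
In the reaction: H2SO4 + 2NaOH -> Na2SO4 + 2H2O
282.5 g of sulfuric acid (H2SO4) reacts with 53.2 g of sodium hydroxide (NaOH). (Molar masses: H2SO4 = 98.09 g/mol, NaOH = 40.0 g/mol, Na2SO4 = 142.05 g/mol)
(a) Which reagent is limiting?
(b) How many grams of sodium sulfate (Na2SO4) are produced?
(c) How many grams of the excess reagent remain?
(a) NaOH, (b) 94.46 g, (c) 217.3 g

Moles of H2SO4 = 282.5 g ÷ 98.09 g/mol = 2.88001 mol
Moles of NaOH = 53.2 g ÷ 40.0 g/mol = 1.33 mol
Moles ÷ coefficient: H2SO4: 2.88001/1 = 2.88, NaOH: 1.33/2 = 0.665
(a) NaOH has the smaller value, so NaOH is the limiting reagent.
(b) Moles of Na2SO4 = 1.33 mol NaOH × (1/2) = 0.665 mol; mass = 0.665 mol × 142.05 g/mol = 94.46 g
(c) H2SO4 consumed = 1.33 × (1/2) = 0.665 mol; remaining = 2.88001 − 0.665 = 2.21501 mol; mass = 2.21501 mol × 98.09 g/mol = 217.3 g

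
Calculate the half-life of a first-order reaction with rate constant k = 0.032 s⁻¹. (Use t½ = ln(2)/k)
21.66 s

t½ = ln(2)/k = 0.6931/0.032 = 21.66 s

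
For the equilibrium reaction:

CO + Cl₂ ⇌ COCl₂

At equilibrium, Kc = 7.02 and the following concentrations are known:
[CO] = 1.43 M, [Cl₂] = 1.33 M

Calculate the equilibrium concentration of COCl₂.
[COCl₂] = 13.3513 M

Kc = ([COCl₂]) / ([CO] × [Cl₂]) = 7.02
[COCl₂]^1 = Kc · (reactant terms)/(other product terms) = 7.02 · 1.9019 / 1 = 13.351
[COCl₂] = 13.3513 M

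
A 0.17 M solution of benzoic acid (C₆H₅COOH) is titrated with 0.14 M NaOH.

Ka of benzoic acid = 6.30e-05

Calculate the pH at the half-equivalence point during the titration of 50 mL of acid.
pH = pKa = 4.20

At the half-equivalence point, [HA] = [A⁻], so by Henderson–Hasselbalch pH = pKa + log(1) = pKa.
pKa = −log(6.30e-05) = 4.20.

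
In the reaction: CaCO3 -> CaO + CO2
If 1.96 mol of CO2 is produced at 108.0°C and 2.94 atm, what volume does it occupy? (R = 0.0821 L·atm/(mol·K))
T = 108.0°C + 273.15 = 381.15 K
V = nRT/P = (1.96 × 0.0821 × 381.15) / 2.94
V = 20.86 L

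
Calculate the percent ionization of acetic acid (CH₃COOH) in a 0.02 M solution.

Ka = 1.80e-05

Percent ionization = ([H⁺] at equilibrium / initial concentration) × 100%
Percent ionization = 2.96%

Let x = [H⁺]. Ka = x²/(C - x) ⇒ x² + (1.80e-05)x - (1.80e-05)(0.02) = 0. x = 5.9107e-04. Percent = (5.9107e-04/0.02) × 100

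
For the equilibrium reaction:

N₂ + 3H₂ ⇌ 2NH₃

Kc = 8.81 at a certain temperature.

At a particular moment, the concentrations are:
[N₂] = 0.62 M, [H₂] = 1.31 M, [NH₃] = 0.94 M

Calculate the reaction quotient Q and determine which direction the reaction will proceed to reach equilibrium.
Q = 0.634, Q < K, reaction proceeds forward (toward products)

Q = ([NH₃]^2) / ([N₂] × [H₂]^3)
  = ((0.94)^2) / ((0.62)·(1.31)^3) = 0.8836/1.3938 = 0.6339
Since Q = 0.6339 < Kc = 8.81, the reaction proceeds forward (toward products) to reach equilibrium.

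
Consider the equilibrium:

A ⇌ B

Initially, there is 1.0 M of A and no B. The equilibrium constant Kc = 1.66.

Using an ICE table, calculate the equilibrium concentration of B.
[B] = 0.624 M

ICE: [A] = 1.0 − x, [B] = x.
Kc = x/(1.0 − x) = 1.66 ⇒ x = 1.66·1.0/(1 + 1.66) = 1.66/2.66 = 0.6241.
[B] = x = 0.624 M.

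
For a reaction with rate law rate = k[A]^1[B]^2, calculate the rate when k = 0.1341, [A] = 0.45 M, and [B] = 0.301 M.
0.005467 M/s

rate = k·[A]^1·[B]^2 = 0.1341·(0.45)^1·(0.301)^2 = 0.1341·0.45·0.090601 = 0.005467 M/s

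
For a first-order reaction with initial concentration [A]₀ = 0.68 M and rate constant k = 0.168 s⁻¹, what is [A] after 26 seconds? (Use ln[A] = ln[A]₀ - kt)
0.0086 M

ln[A] = ln[A]₀ - k·t = ln(0.68) - (0.168)·(26) = -0.3857 - 4.3680 = -4.7537
[A] = e^(-4.7537) = 0.0086 M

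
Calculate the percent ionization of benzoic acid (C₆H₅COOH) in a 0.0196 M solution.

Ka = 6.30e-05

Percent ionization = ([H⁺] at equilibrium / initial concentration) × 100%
Percent ionization = 5.51%

Let x = [H⁺]. Ka = x²/(C - x) ⇒ x² + (6.30e-05)x - (6.30e-05)(0.0196) = 0. x = 1.0802e-03. Percent = (1.0802e-03/0.0196) × 100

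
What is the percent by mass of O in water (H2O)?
Mass of O in formula = 16.0 × 1 = 16 g/mol
Molar mass = 18.02 g/mol
% O = (16/18.02) × 100% = 88.79%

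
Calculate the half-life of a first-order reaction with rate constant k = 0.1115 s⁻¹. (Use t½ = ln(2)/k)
6.22 s

t½ = ln(2)/k = 0.6931/0.1115 = 6.22 s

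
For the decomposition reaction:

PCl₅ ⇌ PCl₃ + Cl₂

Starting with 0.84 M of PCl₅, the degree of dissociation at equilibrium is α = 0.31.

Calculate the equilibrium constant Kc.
K_c = 0.1170

x = α·[A]₀ = 0.31 × 0.84 = 0.2604 M dissociated.
At eq: [PCl₅] = 0.84 − 0.2604 = 0.5796 M; [PCl₃] = [Cl₂] = x = 0.2604 M.
Kc = [PCl₃][Cl₂]/[PCl₅] = (0.2604)²/0.5796 = 0.117.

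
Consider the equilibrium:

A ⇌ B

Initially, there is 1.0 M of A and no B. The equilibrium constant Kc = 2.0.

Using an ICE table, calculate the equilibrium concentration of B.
[B] = 0.667 M

ICE: [A] = 1.0 − x, [B] = x.
Kc = x/(1.0 − x) = 2.0 ⇒ x = 2.0·1.0/(1 + 2.0) = 2/3 = 0.6667.
[B] = x = 0.667 M.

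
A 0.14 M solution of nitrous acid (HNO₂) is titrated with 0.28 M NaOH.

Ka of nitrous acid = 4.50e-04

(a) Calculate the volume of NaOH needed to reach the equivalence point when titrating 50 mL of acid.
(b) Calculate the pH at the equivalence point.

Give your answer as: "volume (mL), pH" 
V = 25.0 mL, pH = 8.16

(a) At equivalence: moles acid = moles base.
moles acid = 0.14 × 0.05 = 0.007 mol; V_NaOH = 0.007/0.28 = 0.025 L = 25.0 mL.
(b) At equivalence, all acid → conjugate base A⁻ at [A⁻] = 0.007/0.075 = 0.09333 M.
Kb = Kw/Ka = 1.0e-14/4.50e-04 = 2.222e-11; [OH⁻] = √(Kb·[A⁻]) = 1.440e-06; pOH = 5.84; pH = 14 − pOH = 8.16.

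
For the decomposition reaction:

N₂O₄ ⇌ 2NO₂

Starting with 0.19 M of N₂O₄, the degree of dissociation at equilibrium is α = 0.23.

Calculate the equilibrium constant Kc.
K_c = 0.0522

x = α·[A]₀ = 0.23 × 0.19 = 0.0437 M dissociated.
At eq: [N₂O₄] = 0.19 − 0.0437 = 0.1463 M; [NO₂] = 2x = 0.0874 M.
Kc = [NO₂]²/[N₂O₄] = (0.0874)²/0.1463 = 0.05221.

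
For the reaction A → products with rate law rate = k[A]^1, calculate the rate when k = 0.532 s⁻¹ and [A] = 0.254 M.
0.1351 M/s

rate = k·[A]^1 = 0.532·(0.254)^1 = 0.532·0.254 = 0.1351 M/s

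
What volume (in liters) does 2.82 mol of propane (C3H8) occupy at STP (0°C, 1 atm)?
At STP, 1 mol of gas occupies 22.4 L
Volume = 2.82 mol × 22.4 L/mol = 63.17 L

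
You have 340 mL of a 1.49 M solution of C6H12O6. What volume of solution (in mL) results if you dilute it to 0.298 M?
Using M₁V₁ = M₂V₂:
1.49 × 340 = 0.298 × V₂
V₂ = (1.49 × 340) / 0.298 = 1700 mL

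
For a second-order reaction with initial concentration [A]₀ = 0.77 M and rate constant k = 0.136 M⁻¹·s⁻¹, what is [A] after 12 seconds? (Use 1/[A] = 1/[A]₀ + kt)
0.3412 M

1/[A] = 1/[A]₀ + k·t = 1/0.77 + (0.136)·(12) = 1.2987 + 1.6320 = 2.9307
[A] = 1/2.9307 = 0.3412 M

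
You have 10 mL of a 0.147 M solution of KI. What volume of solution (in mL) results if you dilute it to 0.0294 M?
Using M₁V₁ = M₂V₂:
0.147 × 10 = 0.0294 × V₂
V₂ = (0.147 × 10) / 0.0294 = 50 mL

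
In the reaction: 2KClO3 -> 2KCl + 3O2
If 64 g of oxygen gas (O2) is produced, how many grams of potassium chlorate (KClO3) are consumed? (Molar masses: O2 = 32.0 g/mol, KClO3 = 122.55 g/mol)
Moles of O2 = 64 g ÷ 32.0 g/mol = 2 mol
Mole ratio: 2 mol KClO3 / 3 mol O2
Moles of KClO3 = 2 × (2/3) = 1.33333 mol
Mass of KClO3 = 1.33333 mol × 122.55 g/mol = 163.4 g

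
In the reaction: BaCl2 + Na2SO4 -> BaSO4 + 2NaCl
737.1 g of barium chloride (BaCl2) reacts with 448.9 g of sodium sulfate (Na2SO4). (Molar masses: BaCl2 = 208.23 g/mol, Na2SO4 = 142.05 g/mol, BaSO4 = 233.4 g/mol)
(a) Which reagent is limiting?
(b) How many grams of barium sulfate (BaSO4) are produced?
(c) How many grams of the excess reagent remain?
(a) Na2SO4, (b) 737.6 g, (c) 79.06 g

Moles of BaCl2 = 737.1 g ÷ 208.23 g/mol = 3.53984 mol
Moles of Na2SO4 = 448.9 g ÷ 142.05 g/mol = 3.16015 mol
Moles ÷ coefficient: BaCl2: 3.53984/1 = 3.54, Na2SO4: 3.16015/1 = 3.16
(a) Na2SO4 has the smaller value, so Na2SO4 is the limiting reagent.
(b) Moles of BaSO4 = 3.16015 mol Na2SO4 × (1/1) = 3.16015 mol; mass = 3.16015 mol × 233.4 g/mol = 737.6 g
(c) BaCl2 consumed = 3.16015 × (1/1) = 3.16015 mol; remaining = 3.53984 − 3.16015 = 0.379681 mol; mass = 0.379681 mol × 208.23 g/mol = 79.06 g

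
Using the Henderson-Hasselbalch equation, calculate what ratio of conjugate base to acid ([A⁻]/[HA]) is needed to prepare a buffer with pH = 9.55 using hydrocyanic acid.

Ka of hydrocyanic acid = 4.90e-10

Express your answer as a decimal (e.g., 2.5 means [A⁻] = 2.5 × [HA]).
[A⁻]/[HA] = 1.739

pKa = −log(4.90e-10) = 9.3098. pH = pKa + log([A⁻]/[HA]). 9.55 = 9.3098 + log(ratio). log(ratio) = 9.55 − 9.3098 = 0.2402. ratio = 10^(0.2402) = 1.739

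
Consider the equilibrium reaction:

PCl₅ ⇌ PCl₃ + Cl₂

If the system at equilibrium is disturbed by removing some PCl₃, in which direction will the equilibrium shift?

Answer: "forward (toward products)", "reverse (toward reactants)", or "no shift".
forward (toward products)

Apply Le Chatelier's principle: system shifts to counteract the change.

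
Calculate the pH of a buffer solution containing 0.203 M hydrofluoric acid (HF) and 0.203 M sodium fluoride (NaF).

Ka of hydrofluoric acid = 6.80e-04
pH = 3.17

pKa = -log(6.80e-04) = 3.17. pH = pKa + log([A⁻]/[HA]) = 3.17 + log(0.203/0.203)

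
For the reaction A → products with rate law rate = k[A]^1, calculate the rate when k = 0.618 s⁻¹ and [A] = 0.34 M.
0.2101 M/s

rate = k·[A]^1 = 0.618·(0.34)^1 = 0.618·0.34 = 0.2101 M/s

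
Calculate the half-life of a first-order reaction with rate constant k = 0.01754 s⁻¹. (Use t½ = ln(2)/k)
39.52 s

t½ = ln(2)/k = 0.6931/0.01754 = 39.52 s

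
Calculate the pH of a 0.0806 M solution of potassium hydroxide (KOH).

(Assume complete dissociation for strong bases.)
pH = 12.91

[OH⁻] = 0.0806 M for strong base. pOH = -log[OH⁻] = 1.09, pH = 14 - pOH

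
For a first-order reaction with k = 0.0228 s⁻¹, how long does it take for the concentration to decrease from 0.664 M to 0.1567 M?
63.33 s

From ln[A] = ln[A]₀ - k·t: t = ln([A]₀/[A])/k = ln(0.664/0.1567)/0.0228 = ln(4.2374)/0.0228 = 1.4439/0.0228 = 63.33 s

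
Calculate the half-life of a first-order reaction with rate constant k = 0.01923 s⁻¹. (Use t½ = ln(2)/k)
36.05 s

t½ = ln(2)/k = 0.6931/0.01923 = 36.05 s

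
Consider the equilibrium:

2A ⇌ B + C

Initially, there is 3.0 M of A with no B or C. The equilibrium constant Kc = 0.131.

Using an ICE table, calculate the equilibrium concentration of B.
[B] = 0.630 M

ICE: [A] = 3.0 − 2x, [B] = [C] = x.
Kc = x²/(3.0 − 2x)² = 0.131 ⇒ √Kc = x/(3.0 − 2x).
x = √0.131·3.0/(1 + 2√0.131) = 0.36194·3.0/1.7239 = 0.62987.
[B] = x = 0.630 M.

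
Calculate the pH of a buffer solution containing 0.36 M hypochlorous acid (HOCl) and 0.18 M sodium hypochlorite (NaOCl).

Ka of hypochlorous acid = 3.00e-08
pH = 7.22

pKa = -log(3.00e-08) = 7.52. pH = pKa + log([A⁻]/[HA]) = 7.52 + log(0.18/0.36)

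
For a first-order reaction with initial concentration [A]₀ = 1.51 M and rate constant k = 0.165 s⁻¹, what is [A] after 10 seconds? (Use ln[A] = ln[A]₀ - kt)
0.2900 M

ln[A] = ln[A]₀ - k·t = ln(1.51) - (0.165)·(10) = 0.4121 - 1.6500 = -1.2379
[A] = e^(-1.2379) = 0.2900 M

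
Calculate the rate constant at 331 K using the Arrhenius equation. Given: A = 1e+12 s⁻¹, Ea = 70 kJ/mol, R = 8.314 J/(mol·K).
8.97e+00 s⁻¹

k = A·exp(-Ea/(R·T)) = 1e+12·exp(-70000/(8.314·331)) = 1e+12·exp(-25.4367) = 1e+12·8.9743e-12 = 8.97e+00 s⁻¹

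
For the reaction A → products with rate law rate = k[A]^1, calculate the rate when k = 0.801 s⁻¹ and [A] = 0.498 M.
0.3989 M/s

rate = k·[A]^1 = 0.801·(0.498)^1 = 0.801·0.498 = 0.3989 M/s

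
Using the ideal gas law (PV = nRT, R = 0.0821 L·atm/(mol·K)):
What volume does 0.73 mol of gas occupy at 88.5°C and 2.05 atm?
T = 88.5°C + 273.15 = 361.65 K
V = nRT/P = (0.73 × 0.0821 × 361.65) / 2.05
V = 10.57 L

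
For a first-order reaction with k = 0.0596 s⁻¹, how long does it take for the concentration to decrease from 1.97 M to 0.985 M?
11.63 s

From ln[A] = ln[A]₀ - k·t: t = ln([A]₀/[A])/k = ln(1.97/0.985)/0.0596 = ln(2.0000)/0.0596 = 0.6931/0.0596 = 11.63 s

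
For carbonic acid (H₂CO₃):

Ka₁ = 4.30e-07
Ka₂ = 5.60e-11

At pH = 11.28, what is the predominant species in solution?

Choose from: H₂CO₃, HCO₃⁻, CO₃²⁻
CO₃²⁻

pKa1 = 6.37, pKa2 = 10.25. Each pKa is the crossover between adjacent species; pH = 11.28 lies in the region where CO₃²⁻ predominates.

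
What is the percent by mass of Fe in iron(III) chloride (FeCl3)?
Mass of Fe in formula = 55.85 × 1 = 55.85 g/mol
Molar mass = 162.2 g/mol
% Fe = (55.85/162.2) × 100% = 34.43%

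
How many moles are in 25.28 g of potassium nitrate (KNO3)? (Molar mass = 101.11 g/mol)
Moles = 25.28 g ÷ 101.11 g/mol = 0.25 mol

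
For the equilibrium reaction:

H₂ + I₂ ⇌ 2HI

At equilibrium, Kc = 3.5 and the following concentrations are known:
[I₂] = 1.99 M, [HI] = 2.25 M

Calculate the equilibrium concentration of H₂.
[H₂] = 0.7268 M

Kc = ([HI]^2) / ([H₂] × [I₂]) = 3.5
[H₂]^1 = (product terms)/(Kc · other reactant terms) = 5.0625 / (3.5 · 1.99) = 0.72685
[H₂] = 0.7268 M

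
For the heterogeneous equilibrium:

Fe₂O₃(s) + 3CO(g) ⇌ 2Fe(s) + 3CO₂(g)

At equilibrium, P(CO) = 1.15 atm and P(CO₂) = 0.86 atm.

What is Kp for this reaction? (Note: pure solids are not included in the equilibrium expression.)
K_p = 0.418

Solids (Fe₂O₃, Fe) are excluded.
Kp = P(CO₂)³/P(CO)³ = (0.86)³/(1.15)³ = 0.6361/1.521 = 0.418.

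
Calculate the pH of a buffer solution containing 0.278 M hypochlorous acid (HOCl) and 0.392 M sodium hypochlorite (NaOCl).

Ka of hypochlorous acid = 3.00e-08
pH = 7.67

pKa = -log(3.00e-08) = 7.52. pH = pKa + log([A⁻]/[HA]) = 7.52 + log(0.392/0.278)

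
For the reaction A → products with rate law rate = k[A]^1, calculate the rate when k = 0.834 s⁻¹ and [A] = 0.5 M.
0.417 M/s

rate = k·[A]^1 = 0.834·(0.5)^1 = 0.834·0.5 = 0.417 M/s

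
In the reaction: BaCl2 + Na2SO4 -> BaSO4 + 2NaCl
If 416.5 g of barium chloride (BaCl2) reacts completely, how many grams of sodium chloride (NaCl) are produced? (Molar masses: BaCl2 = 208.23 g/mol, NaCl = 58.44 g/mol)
Moles of BaCl2 = 416.5 g ÷ 208.23 g/mol = 2.00019 mol
Mole ratio: 2 mol NaCl / 1 mol BaCl2
Moles of NaCl = 2.00019 × (2/1) = 4.00038 mol
Mass of NaCl = 4.00038 mol × 58.44 g/mol = 233.8 g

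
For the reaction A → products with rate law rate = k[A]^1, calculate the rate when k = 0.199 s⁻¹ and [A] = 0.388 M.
0.07721 M/s

rate = k·[A]^1 = 0.199·(0.388)^1 = 0.199·0.388 = 0.07721 M/s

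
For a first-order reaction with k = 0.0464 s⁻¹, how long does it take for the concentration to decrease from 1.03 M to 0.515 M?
14.94 s

From ln[A] = ln[A]₀ - k·t: t = ln([A]₀/[A])/k = ln(1.03/0.515)/0.0464 = ln(2.0000)/0.0464 = 0.6931/0.0464 = 14.94 s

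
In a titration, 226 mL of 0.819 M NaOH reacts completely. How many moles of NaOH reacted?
Moles = Molarity × Volume (L)
Moles = 0.819 M × 0.226 L = 0.1851 mol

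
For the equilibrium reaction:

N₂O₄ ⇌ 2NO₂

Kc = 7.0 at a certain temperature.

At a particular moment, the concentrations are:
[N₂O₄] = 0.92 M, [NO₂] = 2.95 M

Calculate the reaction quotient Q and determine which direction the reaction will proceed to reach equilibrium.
Q = 9.459, Q > K, reaction proceeds reverse (toward reactants)

Q = ([NO₂]^2) / ([N₂O₄])
  = ((2.95)^2) / ((0.92)) = 8.7025/0.92 = 9.459
Since Q = 9.459 > Kc = 7.0, the reaction proceeds reverse (toward reactants) to reach equilibrium.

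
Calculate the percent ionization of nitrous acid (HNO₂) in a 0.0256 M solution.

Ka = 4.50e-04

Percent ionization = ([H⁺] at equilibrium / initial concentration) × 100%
Percent ionization = 12.4%

Let x = [H⁺]. Ka = x²/(C - x) ⇒ x² + (4.50e-04)x - (4.50e-04)(0.0256) = 0. x = 3.1766e-03. Percent = (3.1766e-03/0.0256) × 100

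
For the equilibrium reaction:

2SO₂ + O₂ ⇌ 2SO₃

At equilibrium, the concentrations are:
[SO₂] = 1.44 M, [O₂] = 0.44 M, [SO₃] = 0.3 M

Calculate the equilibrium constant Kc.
K_c = 0.0986

Kc = ([SO₃]^2) / ([SO₂]^2 × [O₂])
   = ((0.3)^2) / ((1.44)^2·(0.44))
   = 0.09 / 0.91238 = 0.0986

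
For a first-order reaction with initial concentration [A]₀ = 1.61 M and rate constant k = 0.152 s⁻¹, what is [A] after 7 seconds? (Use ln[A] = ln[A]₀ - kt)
0.5556 M

ln[A] = ln[A]₀ - k·t = ln(1.61) - (0.152)·(7) = 0.4762 - 1.0640 = -0.5878
[A] = e^(-0.5878) = 0.5556 M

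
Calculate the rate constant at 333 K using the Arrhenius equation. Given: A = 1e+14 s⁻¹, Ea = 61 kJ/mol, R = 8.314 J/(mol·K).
2.70e+04 s⁻¹

k = A·exp(-Ea/(R·T)) = 1e+14·exp(-61000/(8.314·333)) = 1e+14·exp(-22.0331) = 1e+14·2.6987e-10 = 2.70e+04 s⁻¹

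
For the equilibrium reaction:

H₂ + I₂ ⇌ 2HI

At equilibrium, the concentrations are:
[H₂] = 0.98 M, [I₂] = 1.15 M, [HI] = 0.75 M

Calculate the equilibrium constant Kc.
K_c = 0.4991

Kc = ([HI]^2) / ([H₂] × [I₂])
   = ((0.75)^2) / ((0.98)·(1.15))
   = 0.5625 / 1.127 = 0.4991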